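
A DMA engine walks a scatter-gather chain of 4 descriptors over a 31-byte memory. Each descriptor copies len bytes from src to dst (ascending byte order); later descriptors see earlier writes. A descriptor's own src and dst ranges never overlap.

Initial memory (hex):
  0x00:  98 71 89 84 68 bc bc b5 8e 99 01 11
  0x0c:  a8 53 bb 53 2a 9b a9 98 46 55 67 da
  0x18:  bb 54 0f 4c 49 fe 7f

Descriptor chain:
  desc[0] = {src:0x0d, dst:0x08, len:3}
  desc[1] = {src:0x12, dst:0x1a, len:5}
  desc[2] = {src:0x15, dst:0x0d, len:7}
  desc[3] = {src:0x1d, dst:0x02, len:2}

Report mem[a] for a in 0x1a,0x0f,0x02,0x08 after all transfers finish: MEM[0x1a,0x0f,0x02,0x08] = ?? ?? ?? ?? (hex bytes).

MEM[0x1a,0x0f,0x02,0x08] = a9 da 55 53

D0: mem[0x08..0x0a] <- [53 bb 53]
D1: mem[0x1a..0x1e] <- [a9 98 46 55 67]
D2: mem[0x0d..0x13] <- [55 67 da bb 54 a9 98]
D3: mem[0x02..0x03] <- [55 67]
query mem[0x1a]=0xa9, mem[0x0f]=0xda, mem[0x02]=0x55, mem[0x08]=0x53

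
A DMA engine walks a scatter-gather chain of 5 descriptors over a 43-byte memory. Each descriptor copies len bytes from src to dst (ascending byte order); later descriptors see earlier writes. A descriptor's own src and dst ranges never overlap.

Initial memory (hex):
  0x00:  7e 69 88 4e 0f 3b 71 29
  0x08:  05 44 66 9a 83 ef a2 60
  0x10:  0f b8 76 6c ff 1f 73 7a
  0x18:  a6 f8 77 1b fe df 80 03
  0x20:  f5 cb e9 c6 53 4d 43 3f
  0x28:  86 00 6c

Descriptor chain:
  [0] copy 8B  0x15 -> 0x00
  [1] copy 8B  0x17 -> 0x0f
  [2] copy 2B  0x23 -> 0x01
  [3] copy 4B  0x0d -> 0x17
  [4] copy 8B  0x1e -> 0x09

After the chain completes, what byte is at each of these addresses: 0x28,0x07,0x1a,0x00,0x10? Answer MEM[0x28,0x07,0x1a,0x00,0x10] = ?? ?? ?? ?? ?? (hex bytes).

[0] 0x15->0x00 len=8 : 1f 73 7a a6 f8 77 1b fe
[1] 0x17->0x0f len=8 : 7a a6 f8 77 1b fe df 80
[2] 0x23->0x01 len=2 : c6 53
[3] 0x0d->0x17 len=4 : ef a2 7a a6
[4] 0x1e->0x09 len=8 : 80 03 f5 cb e9 c6 53 4d
query mem[0x28]=0x86, mem[0x07]=0xfe, mem[0x1a]=0xa6, mem[0x00]=0x1f, mem[0x10]=0x4d

MEM[0x28,0x07,0x1a,0x00,0x10] = 86 fe a6 1f 4d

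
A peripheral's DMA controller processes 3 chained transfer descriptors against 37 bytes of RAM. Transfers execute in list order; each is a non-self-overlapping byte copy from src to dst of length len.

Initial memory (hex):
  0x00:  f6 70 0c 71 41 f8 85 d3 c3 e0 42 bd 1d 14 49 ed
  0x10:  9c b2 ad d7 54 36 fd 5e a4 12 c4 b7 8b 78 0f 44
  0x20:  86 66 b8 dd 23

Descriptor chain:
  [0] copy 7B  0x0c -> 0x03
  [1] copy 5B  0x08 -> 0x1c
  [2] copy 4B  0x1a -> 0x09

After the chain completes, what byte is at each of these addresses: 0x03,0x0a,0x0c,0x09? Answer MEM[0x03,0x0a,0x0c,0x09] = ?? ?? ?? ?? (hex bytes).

MEM[0x03,0x0a,0x0c,0x09] = 1d b7 ad c4

[0] 0x0c->0x03 len=7 : 1d 14 49 ed 9c b2 ad
[1] 0x08->0x1c len=5 : b2 ad 42 bd 1d
[2] 0x1a->0x09 len=4 : c4 b7 b2 ad
query mem[0x03]=0x1d, mem[0x0a]=0xb7, mem[0x0c]=0xad, mem[0x09]=0xc4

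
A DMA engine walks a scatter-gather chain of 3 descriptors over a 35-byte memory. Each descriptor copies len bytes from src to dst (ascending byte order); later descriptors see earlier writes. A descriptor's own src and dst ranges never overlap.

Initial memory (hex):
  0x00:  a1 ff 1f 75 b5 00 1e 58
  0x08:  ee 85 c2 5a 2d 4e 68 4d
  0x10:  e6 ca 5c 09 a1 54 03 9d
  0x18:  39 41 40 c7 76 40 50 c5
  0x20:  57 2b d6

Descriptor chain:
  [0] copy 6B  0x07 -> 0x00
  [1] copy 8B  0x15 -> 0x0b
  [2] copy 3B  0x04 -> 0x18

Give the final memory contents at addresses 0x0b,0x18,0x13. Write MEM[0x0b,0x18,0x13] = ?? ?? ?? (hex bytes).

MEM[0x0b,0x18,0x13] = 54 5a 09

D0: mem[0x00..0x05] <- [58 ee 85 c2 5a 2d]
D1: mem[0x0b..0x12] <- [54 03 9d 39 41 40 c7 76]
D2: mem[0x18..0x1a] <- [5a 2d 1e]
query mem[0x0b]=0x54, mem[0x18]=0x5a, mem[0x13]=0x09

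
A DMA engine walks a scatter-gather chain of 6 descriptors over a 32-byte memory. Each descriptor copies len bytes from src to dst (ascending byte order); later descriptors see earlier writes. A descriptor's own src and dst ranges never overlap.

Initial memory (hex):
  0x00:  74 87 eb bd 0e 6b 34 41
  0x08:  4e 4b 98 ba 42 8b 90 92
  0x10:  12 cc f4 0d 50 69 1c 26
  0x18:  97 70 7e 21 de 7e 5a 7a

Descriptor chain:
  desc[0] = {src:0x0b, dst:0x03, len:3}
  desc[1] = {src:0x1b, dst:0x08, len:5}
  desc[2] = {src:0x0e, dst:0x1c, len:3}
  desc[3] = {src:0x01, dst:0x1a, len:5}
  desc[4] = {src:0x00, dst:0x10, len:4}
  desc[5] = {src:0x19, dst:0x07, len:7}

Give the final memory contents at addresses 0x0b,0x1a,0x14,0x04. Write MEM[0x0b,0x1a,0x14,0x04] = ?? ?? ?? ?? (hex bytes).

MEM[0x0b,0x1a,0x14,0x04] = 42 87 50 42

  after D0: wrote 3B at 0x03 = ba428b
  after D1: wrote 5B at 0x08 = 21de7e5a7a
  after D2: wrote 3B at 0x1c = 909212
  after D3: wrote 5B at 0x1a = 87ebba428b
  after D4: wrote 4B at 0x10 = 7487ebba
  after D5: wrote 7B at 0x07 = 7087ebba428b7a
query mem[0x0b]=0x42, mem[0x1a]=0x87, mem[0x14]=0x50, mem[0x04]=0x42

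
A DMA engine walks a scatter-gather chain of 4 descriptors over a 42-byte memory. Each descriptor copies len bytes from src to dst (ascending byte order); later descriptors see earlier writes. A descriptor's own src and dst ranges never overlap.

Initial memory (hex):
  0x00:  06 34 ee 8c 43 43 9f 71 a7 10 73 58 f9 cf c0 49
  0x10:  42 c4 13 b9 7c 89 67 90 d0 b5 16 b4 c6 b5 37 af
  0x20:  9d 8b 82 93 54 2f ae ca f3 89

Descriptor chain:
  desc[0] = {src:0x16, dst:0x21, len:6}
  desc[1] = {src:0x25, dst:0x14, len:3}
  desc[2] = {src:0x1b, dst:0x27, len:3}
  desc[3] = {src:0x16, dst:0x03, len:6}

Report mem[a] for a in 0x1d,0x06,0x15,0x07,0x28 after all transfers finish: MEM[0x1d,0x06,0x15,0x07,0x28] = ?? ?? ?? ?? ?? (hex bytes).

#0 dst[0x21+6] := {0x67,0x90,0xd0,0xb5,0x16,0xb4}
#1 dst[0x14+3] := {0x16,0xb4,0xca}
#2 dst[0x27+3] := {0xb4,0xc6,0xb5}
#3 dst[0x03+6] := {0xca,0x90,0xd0,0xb5,0x16,0xb4}
query mem[0x1d]=0xb5, mem[0x06]=0xb5, mem[0x15]=0xb4, mem[0x07]=0x16, mem[0x28]=0xc6

MEM[0x1d,0x06,0x15,0x07,0x28] = b5 b5 b4 16 c6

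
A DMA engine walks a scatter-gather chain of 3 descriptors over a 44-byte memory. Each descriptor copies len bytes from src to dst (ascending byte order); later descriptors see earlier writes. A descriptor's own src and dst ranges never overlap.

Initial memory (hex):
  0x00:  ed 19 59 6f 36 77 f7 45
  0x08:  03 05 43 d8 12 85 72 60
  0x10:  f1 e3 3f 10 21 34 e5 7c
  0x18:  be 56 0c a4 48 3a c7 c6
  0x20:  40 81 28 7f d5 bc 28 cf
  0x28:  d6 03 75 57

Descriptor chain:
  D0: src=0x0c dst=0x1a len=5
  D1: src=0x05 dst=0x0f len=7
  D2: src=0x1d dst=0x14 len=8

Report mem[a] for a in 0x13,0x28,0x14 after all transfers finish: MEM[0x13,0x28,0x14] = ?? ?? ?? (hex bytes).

MEM[0x13,0x28,0x14] = 05 d6 60

  after D0: wrote 5B at 0x1a = 12857260f1
  after D1: wrote 7B at 0x0f = 77f745030543d8
  after D2: wrote 8B at 0x14 = 60f1c64081287fd5
query mem[0x13]=0x05, mem[0x28]=0xd6, mem[0x14]=0x60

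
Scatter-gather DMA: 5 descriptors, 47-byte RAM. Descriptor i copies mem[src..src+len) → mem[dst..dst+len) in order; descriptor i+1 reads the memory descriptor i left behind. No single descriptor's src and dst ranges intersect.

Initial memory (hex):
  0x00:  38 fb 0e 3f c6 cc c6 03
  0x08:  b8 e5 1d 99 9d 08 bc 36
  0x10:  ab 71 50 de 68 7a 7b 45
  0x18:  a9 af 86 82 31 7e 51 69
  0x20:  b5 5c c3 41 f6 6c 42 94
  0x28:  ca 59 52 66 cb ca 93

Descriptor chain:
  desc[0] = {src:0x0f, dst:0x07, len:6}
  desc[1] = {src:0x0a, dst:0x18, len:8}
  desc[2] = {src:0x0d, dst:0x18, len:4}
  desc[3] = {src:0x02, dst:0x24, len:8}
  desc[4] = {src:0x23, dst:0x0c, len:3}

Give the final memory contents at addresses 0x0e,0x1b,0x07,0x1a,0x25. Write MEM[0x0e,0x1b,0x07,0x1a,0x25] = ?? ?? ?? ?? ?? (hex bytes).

D0: mem[0x07..0x0c] <- [36 ab 71 50 de 68]
D1: mem[0x18..0x1f] <- [50 de 68 08 bc 36 ab 71]
D2: mem[0x18..0x1b] <- [08 bc 36 ab]
D3: mem[0x24..0x2b] <- [0e 3f c6 cc c6 36 ab 71]
D4: mem[0x0c..0x0e] <- [41 0e 3f]
query mem[0x0e]=0x3f, mem[0x1b]=0xab, mem[0x07]=0x36, mem[0x1a]=0x36, mem[0x25]=0x3f

MEM[0x0e,0x1b,0x07,0x1a,0x25] = 3f ab 36 36 3f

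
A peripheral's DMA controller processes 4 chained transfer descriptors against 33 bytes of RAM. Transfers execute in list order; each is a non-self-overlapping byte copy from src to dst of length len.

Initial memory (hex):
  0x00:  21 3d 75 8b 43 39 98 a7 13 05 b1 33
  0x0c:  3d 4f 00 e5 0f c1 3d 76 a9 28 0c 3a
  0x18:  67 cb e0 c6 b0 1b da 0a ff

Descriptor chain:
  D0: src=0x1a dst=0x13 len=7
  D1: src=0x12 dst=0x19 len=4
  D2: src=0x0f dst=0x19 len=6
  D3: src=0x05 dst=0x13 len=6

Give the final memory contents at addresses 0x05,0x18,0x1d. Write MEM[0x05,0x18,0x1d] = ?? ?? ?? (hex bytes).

MEM[0x05,0x18,0x1d] = 39 b1 e0

[0] 0x1a->0x13 len=7 : e0 c6 b0 1b da 0a ff
[1] 0x12->0x19 len=4 : 3d e0 c6 b0
[2] 0x0f->0x19 len=6 : e5 0f c1 3d e0 c6
[3] 0x05->0x13 len=6 : 39 98 a7 13 05 b1
query mem[0x05]=0x39, mem[0x18]=0xb1, mem[0x1d]=0xe0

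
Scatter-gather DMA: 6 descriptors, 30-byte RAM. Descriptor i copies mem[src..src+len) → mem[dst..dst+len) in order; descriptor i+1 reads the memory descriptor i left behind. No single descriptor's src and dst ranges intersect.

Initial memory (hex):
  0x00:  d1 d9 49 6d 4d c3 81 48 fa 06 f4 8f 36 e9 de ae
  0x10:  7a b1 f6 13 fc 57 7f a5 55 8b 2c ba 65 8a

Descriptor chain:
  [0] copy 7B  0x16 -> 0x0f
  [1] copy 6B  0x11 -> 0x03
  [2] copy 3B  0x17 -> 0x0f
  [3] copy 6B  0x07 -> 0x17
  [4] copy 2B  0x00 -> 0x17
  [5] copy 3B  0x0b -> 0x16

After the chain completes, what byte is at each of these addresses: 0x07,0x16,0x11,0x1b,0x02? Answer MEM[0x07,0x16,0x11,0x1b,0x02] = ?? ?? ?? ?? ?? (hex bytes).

[0] 0x16->0x0f len=7 : 7f a5 55 8b 2c ba 65
[1] 0x11->0x03 len=6 : 55 8b 2c ba 65 7f
[2] 0x17->0x0f len=3 : a5 55 8b
[3] 0x07->0x17 len=6 : 65 7f 06 f4 8f 36
[4] 0x00->0x17 len=2 : d1 d9
[5] 0x0b->0x16 len=3 : 8f 36 e9
query mem[0x07]=0x65, mem[0x16]=0x8f, mem[0x11]=0x8b, mem[0x1b]=0x8f, mem[0x02]=0x49

MEM[0x07,0x16,0x11,0x1b,0x02] = 65 8f 8b 8f 49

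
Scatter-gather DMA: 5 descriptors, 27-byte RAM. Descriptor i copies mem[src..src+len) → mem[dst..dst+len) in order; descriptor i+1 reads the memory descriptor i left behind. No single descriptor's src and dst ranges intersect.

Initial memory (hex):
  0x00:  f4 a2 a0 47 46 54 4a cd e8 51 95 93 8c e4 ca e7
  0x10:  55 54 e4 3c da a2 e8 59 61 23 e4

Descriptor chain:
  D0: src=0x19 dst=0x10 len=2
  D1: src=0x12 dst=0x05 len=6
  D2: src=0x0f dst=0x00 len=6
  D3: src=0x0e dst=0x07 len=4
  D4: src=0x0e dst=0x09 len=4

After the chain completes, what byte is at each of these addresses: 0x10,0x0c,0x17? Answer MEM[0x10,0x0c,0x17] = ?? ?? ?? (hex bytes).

MEM[0x10,0x0c,0x17] = 23 e4 59

  after D0: wrote 2B at 0x10 = 23e4
  after D1: wrote 6B at 0x05 = e43cdaa2e859
  after D2: wrote 6B at 0x00 = e723e4e43cda
  after D3: wrote 4B at 0x07 = cae723e4
  after D4: wrote 4B at 0x09 = cae723e4
query mem[0x10]=0x23, mem[0x0c]=0xe4, mem[0x17]=0x59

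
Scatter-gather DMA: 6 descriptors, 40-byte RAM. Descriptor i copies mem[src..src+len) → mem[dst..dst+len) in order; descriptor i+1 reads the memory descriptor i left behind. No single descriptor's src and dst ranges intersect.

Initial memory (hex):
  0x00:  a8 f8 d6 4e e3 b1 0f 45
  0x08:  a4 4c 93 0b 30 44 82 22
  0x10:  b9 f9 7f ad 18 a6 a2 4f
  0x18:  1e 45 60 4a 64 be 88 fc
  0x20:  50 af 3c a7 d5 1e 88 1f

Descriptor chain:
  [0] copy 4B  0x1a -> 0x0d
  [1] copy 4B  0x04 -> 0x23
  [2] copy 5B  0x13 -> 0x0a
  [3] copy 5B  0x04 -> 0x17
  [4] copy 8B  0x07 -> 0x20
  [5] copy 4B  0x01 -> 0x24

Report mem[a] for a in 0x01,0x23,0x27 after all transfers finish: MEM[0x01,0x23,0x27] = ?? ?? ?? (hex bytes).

MEM[0x01,0x23,0x27] = f8 ad e3

[0] 0x1a->0x0d len=4 : 60 4a 64 be
[1] 0x04->0x23 len=4 : e3 b1 0f 45
[2] 0x13->0x0a len=5 : ad 18 a6 a2 4f
[3] 0x04->0x17 len=5 : e3 b1 0f 45 a4
[4] 0x07->0x20 len=8 : 45 a4 4c ad 18 a6 a2 4f
[5] 0x01->0x24 len=4 : f8 d6 4e e3
query mem[0x01]=0xf8, mem[0x23]=0xad, mem[0x27]=0xe3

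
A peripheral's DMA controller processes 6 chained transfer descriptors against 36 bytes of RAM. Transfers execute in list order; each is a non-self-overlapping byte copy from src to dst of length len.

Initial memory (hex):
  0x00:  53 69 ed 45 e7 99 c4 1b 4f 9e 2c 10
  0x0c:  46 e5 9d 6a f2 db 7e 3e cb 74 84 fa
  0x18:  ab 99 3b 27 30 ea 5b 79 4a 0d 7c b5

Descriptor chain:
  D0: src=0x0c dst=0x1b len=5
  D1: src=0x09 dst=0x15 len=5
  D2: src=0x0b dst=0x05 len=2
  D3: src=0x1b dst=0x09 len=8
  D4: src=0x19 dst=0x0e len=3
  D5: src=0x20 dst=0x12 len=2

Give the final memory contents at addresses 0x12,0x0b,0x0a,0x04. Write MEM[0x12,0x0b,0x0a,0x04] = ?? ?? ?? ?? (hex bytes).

  after D0: wrote 5B at 0x1b = 46e59d6af2
  after D1: wrote 5B at 0x15 = 9e2c1046e5
  after D2: wrote 2B at 0x05 = 1046
  after D3: wrote 8B at 0x09 = 46e59d6af24a0d7c
  after D4: wrote 3B at 0x0e = e53b46
  after D5: wrote 2B at 0x12 = 4a0d
query mem[0x12]=0x4a, mem[0x0b]=0x9d, mem[0x0a]=0xe5, mem[0x04]=0xe7

MEM[0x12,0x0b,0x0a,0x04] = 4a 9d e5 e7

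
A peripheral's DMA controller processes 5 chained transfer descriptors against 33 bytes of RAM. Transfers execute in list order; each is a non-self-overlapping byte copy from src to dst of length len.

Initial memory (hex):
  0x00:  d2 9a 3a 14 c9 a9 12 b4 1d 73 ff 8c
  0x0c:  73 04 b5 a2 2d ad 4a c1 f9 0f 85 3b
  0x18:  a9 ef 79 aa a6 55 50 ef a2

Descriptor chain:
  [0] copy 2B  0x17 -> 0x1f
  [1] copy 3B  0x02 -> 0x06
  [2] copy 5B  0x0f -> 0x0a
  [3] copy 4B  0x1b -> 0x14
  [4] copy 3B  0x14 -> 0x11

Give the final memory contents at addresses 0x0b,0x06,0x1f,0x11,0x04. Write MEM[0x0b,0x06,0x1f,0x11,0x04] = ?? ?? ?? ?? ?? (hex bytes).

D0: mem[0x1f..0x20] <- [3b a9]
D1: mem[0x06..0x08] <- [3a 14 c9]
D2: mem[0x0a..0x0e] <- [a2 2d ad 4a c1]
D3: mem[0x14..0x17] <- [aa a6 55 50]
D4: mem[0x11..0x13] <- [aa a6 55]
query mem[0x0b]=0x2d, mem[0x06]=0x3a, mem[0x1f]=0x3b, mem[0x11]=0xaa, mem[0x04]=0xc9

MEM[0x0b,0x06,0x1f,0x11,0x04] = 2d 3a 3b aa c9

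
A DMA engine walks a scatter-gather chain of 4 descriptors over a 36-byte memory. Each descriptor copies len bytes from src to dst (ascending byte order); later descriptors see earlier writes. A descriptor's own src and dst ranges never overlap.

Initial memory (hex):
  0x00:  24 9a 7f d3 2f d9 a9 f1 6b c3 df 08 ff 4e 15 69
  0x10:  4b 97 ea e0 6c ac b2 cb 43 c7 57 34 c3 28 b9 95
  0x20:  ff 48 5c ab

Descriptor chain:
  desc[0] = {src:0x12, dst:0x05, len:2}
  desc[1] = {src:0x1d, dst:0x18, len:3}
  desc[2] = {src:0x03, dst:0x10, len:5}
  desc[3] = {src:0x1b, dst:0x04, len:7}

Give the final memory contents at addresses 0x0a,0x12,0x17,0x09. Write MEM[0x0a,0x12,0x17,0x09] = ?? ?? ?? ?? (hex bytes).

MEM[0x0a,0x12,0x17,0x09] = 48 ea cb ff

  after D0: wrote 2B at 0x05 = eae0
  after D1: wrote 3B at 0x18 = 28b995
  after D2: wrote 5B at 0x10 = d32feae0f1
  after D3: wrote 7B at 0x04 = 34c328b995ff48
query mem[0x0a]=0x48, mem[0x12]=0xea, mem[0x17]=0xcb, mem[0x09]=0xff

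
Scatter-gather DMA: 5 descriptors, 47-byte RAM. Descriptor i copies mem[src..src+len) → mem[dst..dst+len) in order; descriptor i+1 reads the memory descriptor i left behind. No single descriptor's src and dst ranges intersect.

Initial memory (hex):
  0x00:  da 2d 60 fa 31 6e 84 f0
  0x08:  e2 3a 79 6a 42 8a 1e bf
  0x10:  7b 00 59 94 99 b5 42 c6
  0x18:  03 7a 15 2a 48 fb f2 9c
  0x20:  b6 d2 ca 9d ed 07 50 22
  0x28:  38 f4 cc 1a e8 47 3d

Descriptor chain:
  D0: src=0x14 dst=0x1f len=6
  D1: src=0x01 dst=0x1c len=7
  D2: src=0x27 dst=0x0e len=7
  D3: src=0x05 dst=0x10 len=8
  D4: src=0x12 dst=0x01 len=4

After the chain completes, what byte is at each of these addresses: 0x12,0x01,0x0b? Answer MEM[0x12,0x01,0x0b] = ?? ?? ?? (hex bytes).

D0: mem[0x1f..0x24] <- [99 b5 42 c6 03 7a]
D1: mem[0x1c..0x22] <- [2d 60 fa 31 6e 84 f0]
D2: mem[0x0e..0x14] <- [22 38 f4 cc 1a e8 47]
D3: mem[0x10..0x17] <- [6e 84 f0 e2 3a 79 6a 42]
D4: mem[0x01..0x04] <- [f0 e2 3a 79]
query mem[0x12]=0xf0, mem[0x01]=0xf0, mem[0x0b]=0x6a

MEM[0x12,0x01,0x0b] = f0 f0 6a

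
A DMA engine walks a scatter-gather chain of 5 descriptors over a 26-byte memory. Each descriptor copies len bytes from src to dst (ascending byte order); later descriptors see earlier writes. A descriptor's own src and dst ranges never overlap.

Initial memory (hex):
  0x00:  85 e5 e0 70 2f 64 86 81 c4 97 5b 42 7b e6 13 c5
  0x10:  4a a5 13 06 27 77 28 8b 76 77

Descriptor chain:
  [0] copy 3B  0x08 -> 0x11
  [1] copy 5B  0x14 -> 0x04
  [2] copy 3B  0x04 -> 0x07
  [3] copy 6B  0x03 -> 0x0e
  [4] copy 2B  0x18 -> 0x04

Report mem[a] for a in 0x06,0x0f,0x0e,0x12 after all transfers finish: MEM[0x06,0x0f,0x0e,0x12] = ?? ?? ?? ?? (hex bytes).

MEM[0x06,0x0f,0x0e,0x12] = 28 27 70 27

  after D0: wrote 3B at 0x11 = c4975b
  after D1: wrote 5B at 0x04 = 2777288b76
  after D2: wrote 3B at 0x07 = 277728
  after D3: wrote 6B at 0x0e = 702777282777
  after D4: wrote 2B at 0x04 = 7677
query mem[0x06]=0x28, mem[0x0f]=0x27, mem[0x0e]=0x70, mem[0x12]=0x27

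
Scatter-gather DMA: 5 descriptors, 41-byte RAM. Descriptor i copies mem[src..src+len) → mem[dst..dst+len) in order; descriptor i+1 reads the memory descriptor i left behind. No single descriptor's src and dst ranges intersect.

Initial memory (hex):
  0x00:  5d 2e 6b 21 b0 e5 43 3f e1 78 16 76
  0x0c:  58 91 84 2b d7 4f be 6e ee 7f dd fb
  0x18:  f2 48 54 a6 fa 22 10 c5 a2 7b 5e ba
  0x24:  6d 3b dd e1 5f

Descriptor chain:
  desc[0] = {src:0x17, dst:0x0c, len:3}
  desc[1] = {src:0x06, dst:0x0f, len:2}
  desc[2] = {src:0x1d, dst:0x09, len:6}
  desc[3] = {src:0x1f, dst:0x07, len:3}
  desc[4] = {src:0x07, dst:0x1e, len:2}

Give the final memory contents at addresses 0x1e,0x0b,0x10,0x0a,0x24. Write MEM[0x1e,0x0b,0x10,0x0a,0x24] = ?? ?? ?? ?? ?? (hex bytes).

#0 dst[0x0c+3] := {0xfb,0xf2,0x48}
#1 dst[0x0f+2] := {0x43,0x3f}
#2 dst[0x09+6] := {0x22,0x10,0xc5,0xa2,0x7b,0x5e}
#3 dst[0x07+3] := {0xc5,0xa2,0x7b}
#4 dst[0x1e+2] := {0xc5,0xa2}
query mem[0x1e]=0xc5, mem[0x0b]=0xc5, mem[0x10]=0x3f, mem[0x0a]=0x10, mem[0x24]=0x6d

MEM[0x1e,0x0b,0x10,0x0a,0x24] = c5 c5 3f 10 6d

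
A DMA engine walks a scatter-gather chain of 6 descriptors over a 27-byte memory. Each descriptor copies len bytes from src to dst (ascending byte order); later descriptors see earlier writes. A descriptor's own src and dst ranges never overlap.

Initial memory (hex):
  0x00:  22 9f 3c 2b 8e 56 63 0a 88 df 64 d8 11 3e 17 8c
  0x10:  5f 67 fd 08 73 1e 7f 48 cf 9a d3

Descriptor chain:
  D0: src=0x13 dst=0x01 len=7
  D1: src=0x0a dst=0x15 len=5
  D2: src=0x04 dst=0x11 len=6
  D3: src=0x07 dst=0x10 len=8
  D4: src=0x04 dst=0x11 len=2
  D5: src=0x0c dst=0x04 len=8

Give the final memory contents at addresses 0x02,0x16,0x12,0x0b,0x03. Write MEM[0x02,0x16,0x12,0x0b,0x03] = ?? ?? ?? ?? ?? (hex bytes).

  after D0: wrote 7B at 0x01 = 08731e7f48cf9a
  after D1: wrote 5B at 0x15 = 64d8113e17
  after D2: wrote 6B at 0x11 = 7f48cf9a88df
  after D3: wrote 8B at 0x10 = 9a88df64d8113e17
  after D4: wrote 2B at 0x11 = 7f48
  after D5: wrote 8B at 0x04 = 113e178c9a7f4864
query mem[0x02]=0x73, mem[0x16]=0x3e, mem[0x12]=0x48, mem[0x0b]=0x64, mem[0x03]=0x1e

MEM[0x02,0x16,0x12,0x0b,0x03] = 73 3e 48 64 1e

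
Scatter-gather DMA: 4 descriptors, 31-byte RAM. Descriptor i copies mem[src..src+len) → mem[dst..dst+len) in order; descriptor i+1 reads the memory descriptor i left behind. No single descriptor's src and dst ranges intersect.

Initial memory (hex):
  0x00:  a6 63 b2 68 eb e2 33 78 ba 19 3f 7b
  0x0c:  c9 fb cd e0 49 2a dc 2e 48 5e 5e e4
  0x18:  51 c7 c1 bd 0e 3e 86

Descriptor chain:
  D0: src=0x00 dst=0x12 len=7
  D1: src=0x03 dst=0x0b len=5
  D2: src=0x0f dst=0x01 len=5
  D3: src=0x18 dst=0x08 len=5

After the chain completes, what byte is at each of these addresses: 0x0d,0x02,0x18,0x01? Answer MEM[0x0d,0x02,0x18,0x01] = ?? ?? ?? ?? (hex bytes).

  after D0: wrote 7B at 0x12 = a663b268ebe233
  after D1: wrote 5B at 0x0b = 68ebe23378
  after D2: wrote 5B at 0x01 = 78492aa663
  after D3: wrote 5B at 0x08 = 33c7c1bd0e
query mem[0x0d]=0xe2, mem[0x02]=0x49, mem[0x18]=0x33, mem[0x01]=0x78

MEM[0x0d,0x02,0x18,0x01] = e2 49 33 78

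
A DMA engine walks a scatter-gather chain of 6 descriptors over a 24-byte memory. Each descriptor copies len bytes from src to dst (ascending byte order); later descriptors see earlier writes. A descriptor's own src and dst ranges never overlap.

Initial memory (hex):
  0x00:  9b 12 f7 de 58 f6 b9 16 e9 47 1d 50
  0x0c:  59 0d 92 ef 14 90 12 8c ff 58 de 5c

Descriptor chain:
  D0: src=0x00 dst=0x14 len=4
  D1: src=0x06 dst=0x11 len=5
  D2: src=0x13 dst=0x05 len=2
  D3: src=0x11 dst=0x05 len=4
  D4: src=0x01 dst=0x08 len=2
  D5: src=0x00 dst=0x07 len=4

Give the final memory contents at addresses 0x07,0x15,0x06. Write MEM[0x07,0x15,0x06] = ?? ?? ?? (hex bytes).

#0 dst[0x14+4] := {0x9b,0x12,0xf7,0xde}
#1 dst[0x11+5] := {0xb9,0x16,0xe9,0x47,0x1d}
#2 dst[0x05+2] := {0xe9,0x47}
#3 dst[0x05+4] := {0xb9,0x16,0xe9,0x47}
#4 dst[0x08+2] := {0x12,0xf7}
#5 dst[0x07+4] := {0x9b,0x12,0xf7,0xde}
query mem[0x07]=0x9b, mem[0x15]=0x1d, mem[0x06]=0x16

MEM[0x07,0x15,0x06] = 9b 1d 16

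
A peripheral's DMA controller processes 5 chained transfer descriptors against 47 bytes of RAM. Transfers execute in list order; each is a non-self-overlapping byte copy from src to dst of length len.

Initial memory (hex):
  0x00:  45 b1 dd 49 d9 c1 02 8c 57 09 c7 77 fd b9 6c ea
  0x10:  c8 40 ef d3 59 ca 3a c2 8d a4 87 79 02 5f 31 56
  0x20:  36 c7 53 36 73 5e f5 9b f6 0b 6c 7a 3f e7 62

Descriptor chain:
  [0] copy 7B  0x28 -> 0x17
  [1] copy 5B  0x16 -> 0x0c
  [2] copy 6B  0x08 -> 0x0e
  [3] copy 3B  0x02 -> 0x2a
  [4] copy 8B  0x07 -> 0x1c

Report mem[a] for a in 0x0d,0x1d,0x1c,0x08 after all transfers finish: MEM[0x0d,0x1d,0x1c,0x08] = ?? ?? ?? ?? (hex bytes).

MEM[0x0d,0x1d,0x1c,0x08] = f6 57 8c 57

D0: mem[0x17..0x1d] <- [f6 0b 6c 7a 3f e7 62]
D1: mem[0x0c..0x10] <- [3a f6 0b 6c 7a]
D2: mem[0x0e..0x13] <- [57 09 c7 77 3a f6]
D3: mem[0x2a..0x2c] <- [dd 49 d9]
D4: mem[0x1c..0x23] <- [8c 57 09 c7 77 3a f6 57]
query mem[0x0d]=0xf6, mem[0x1d]=0x57, mem[0x1c]=0x8c, mem[0x08]=0x57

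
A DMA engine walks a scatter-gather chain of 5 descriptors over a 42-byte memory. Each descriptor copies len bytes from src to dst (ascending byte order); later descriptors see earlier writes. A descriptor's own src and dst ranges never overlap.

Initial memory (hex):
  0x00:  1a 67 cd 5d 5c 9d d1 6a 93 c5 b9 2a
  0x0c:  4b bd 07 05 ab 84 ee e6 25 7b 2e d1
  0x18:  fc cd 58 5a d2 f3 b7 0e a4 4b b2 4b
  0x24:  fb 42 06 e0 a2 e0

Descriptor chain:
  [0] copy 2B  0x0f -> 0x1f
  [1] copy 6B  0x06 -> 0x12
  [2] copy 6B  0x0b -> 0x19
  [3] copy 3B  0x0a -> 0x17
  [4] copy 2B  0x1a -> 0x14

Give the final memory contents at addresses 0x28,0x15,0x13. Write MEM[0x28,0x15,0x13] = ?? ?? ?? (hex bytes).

MEM[0x28,0x15,0x13] = a2 bd 6a

[0] 0x0f->0x1f len=2 : 05 ab
[1] 0x06->0x12 len=6 : d1 6a 93 c5 b9 2a
[2] 0x0b->0x19 len=6 : 2a 4b bd 07 05 ab
[3] 0x0a->0x17 len=3 : b9 2a 4b
[4] 0x1a->0x14 len=2 : 4b bd
query mem[0x28]=0xa2, mem[0x15]=0xbd, mem[0x13]=0x6a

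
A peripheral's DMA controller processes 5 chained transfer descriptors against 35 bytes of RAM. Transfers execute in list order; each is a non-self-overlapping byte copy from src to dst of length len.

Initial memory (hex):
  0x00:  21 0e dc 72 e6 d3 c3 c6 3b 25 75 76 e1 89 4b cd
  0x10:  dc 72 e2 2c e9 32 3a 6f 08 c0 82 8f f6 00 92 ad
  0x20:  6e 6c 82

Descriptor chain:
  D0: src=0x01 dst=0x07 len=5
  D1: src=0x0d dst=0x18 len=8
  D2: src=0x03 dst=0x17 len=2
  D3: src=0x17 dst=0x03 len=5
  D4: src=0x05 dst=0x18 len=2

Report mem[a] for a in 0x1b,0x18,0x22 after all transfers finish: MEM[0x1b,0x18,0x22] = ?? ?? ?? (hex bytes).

MEM[0x1b,0x18,0x22] = dc 4b 82

  after D0: wrote 5B at 0x07 = 0edc72e6d3
  after D1: wrote 8B at 0x18 = 894bcddc72e22ce9
  after D2: wrote 2B at 0x17 = 72e6
  after D3: wrote 5B at 0x03 = 72e64bcddc
  after D4: wrote 2B at 0x18 = 4bcd
query mem[0x1b]=0xdc, mem[0x18]=0x4b, mem[0x22]=0x82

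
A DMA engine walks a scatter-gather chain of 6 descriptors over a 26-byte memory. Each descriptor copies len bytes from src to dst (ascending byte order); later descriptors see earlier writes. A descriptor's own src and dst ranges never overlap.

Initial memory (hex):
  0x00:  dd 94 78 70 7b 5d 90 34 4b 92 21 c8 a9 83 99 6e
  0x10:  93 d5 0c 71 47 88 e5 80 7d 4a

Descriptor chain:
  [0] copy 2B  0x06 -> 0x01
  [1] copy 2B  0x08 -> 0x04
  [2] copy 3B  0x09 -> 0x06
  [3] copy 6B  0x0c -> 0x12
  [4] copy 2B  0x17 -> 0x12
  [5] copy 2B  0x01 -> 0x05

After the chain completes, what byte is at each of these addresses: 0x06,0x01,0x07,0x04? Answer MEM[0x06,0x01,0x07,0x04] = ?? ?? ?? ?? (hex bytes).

MEM[0x06,0x01,0x07,0x04] = 34 90 21 4b

D0: mem[0x01..0x02] <- [90 34]
D1: mem[0x04..0x05] <- [4b 92]
D2: mem[0x06..0x08] <- [92 21 c8]
D3: mem[0x12..0x17] <- [a9 83 99 6e 93 d5]
D4: mem[0x12..0x13] <- [d5 7d]
D5: mem[0x05..0x06] <- [90 34]
query mem[0x06]=0x34, mem[0x01]=0x90, mem[0x07]=0x21, mem[0x04]=0x4b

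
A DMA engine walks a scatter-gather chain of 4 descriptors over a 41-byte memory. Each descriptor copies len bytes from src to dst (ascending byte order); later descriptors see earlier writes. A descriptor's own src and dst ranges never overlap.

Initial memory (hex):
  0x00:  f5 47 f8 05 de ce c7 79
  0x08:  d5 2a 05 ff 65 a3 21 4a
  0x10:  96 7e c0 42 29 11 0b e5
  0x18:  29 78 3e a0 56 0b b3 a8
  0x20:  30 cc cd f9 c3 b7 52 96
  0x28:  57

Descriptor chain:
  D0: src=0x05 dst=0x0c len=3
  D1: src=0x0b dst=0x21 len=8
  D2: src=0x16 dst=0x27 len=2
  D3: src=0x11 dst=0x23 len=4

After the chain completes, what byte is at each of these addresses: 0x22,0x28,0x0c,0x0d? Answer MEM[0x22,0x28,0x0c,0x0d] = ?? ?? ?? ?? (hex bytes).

MEM[0x22,0x28,0x0c,0x0d] = ce e5 ce c7

  after D0: wrote 3B at 0x0c = cec779
  after D1: wrote 8B at 0x21 = ffcec7794a967ec0
  after D2: wrote 2B at 0x27 = 0be5
  after D3: wrote 4B at 0x23 = 7ec04229
query mem[0x22]=0xce, mem[0x28]=0xe5, mem[0x0c]=0xce, mem[0x0d]=0xc7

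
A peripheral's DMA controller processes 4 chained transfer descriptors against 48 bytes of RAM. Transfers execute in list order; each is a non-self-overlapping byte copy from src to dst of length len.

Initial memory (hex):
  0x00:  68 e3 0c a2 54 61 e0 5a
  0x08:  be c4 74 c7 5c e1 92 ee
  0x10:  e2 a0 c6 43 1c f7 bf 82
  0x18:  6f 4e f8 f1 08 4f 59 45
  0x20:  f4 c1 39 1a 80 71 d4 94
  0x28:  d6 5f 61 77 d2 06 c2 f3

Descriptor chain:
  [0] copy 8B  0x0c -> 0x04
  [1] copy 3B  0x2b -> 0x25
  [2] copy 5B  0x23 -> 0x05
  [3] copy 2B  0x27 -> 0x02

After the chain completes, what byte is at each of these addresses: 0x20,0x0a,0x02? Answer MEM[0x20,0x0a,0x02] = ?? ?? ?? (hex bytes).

MEM[0x20,0x0a,0x02] = f4 c6 06

  after D0: wrote 8B at 0x04 = 5ce192eee2a0c643
  after D1: wrote 3B at 0x25 = 77d206
  after D2: wrote 5B at 0x05 = 1a8077d206
  after D3: wrote 2B at 0x02 = 06d6
query mem[0x20]=0xf4, mem[0x0a]=0xc6, mem[0x02]=0x06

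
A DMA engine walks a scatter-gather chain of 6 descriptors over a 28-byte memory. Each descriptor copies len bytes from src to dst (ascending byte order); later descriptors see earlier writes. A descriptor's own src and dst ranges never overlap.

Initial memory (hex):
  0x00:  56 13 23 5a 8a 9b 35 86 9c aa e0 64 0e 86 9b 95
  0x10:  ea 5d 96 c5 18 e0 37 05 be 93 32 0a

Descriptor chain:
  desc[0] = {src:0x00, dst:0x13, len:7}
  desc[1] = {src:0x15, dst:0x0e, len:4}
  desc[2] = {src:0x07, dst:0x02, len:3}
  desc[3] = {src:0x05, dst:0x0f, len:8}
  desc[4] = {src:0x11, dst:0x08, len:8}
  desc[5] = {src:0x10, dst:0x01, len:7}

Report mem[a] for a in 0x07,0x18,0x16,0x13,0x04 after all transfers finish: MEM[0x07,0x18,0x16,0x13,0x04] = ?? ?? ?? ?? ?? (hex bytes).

[0] 0x00->0x13 len=7 : 56 13 23 5a 8a 9b 35
[1] 0x15->0x0e len=4 : 23 5a 8a 9b
[2] 0x07->0x02 len=3 : 86 9c aa
[3] 0x05->0x0f len=8 : 9b 35 86 9c aa e0 64 0e
[4] 0x11->0x08 len=8 : 86 9c aa e0 64 0e 8a 9b
[5] 0x10->0x01 len=7 : 35 86 9c aa e0 64 0e
query mem[0x07]=0x0e, mem[0x18]=0x9b, mem[0x16]=0x0e, mem[0x13]=0xaa, mem[0x04]=0xaa

MEM[0x07,0x18,0x16,0x13,0x04] = 0e 9b 0e aa aa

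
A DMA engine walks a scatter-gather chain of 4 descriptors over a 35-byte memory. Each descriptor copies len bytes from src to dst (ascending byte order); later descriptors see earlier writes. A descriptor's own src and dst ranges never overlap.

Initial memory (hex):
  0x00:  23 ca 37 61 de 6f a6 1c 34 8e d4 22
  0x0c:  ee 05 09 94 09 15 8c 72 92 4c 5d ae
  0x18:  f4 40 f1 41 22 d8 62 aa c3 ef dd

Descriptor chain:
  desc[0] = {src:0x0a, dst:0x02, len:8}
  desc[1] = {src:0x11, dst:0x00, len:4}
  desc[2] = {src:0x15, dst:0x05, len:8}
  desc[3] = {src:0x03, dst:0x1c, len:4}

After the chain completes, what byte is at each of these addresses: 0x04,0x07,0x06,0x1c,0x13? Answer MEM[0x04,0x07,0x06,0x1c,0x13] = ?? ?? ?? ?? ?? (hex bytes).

MEM[0x04,0x07,0x06,0x1c,0x13] = ee ae 5d 92 72

D0: mem[0x02..0x09] <- [d4 22 ee 05 09 94 09 15]
D1: mem[0x00..0x03] <- [15 8c 72 92]
D2: mem[0x05..0x0c] <- [4c 5d ae f4 40 f1 41 22]
D3: mem[0x1c..0x1f] <- [92 ee 4c 5d]
query mem[0x04]=0xee, mem[0x07]=0xae, mem[0x06]=0x5d, mem[0x1c]=0x92, mem[0x13]=0x72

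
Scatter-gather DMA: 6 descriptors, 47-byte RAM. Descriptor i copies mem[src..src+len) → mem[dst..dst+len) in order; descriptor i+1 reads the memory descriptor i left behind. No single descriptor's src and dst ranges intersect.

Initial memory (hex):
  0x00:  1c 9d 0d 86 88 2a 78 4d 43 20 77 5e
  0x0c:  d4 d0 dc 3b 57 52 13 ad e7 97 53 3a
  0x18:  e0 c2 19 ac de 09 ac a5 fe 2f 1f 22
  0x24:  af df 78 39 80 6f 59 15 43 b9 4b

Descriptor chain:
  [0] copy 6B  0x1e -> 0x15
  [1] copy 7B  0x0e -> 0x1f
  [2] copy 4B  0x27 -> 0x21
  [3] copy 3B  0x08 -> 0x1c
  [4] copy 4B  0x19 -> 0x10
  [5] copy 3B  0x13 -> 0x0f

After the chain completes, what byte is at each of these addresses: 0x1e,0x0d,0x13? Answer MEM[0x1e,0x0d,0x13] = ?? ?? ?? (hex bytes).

MEM[0x1e,0x0d,0x13] = 77 d0 43

#0 dst[0x15+6] := {0xac,0xa5,0xfe,0x2f,0x1f,0x22}
#1 dst[0x1f+7] := {0xdc,0x3b,0x57,0x52,0x13,0xad,0xe7}
#2 dst[0x21+4] := {0x39,0x80,0x6f,0x59}
#3 dst[0x1c+3] := {0x43,0x20,0x77}
#4 dst[0x10+4] := {0x1f,0x22,0xac,0x43}
#5 dst[0x0f+3] := {0x43,0xe7,0xac}
query mem[0x1e]=0x77, mem[0x0d]=0xd0, mem[0x13]=0x43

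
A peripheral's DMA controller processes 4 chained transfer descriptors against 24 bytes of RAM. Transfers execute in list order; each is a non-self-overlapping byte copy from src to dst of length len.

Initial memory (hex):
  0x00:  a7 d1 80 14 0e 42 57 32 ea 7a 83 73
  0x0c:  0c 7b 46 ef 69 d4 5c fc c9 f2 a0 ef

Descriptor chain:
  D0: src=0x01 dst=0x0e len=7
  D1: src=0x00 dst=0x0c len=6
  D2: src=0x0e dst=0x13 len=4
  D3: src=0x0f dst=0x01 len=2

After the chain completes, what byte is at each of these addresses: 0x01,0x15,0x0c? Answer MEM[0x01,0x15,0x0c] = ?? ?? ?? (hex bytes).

MEM[0x01,0x15,0x0c] = 14 0e a7

#0 dst[0x0e+7] := {0xd1,0x80,0x14,0x0e,0x42,0x57,0x32}
#1 dst[0x0c+6] := {0xa7,0xd1,0x80,0x14,0x0e,0x42}
#2 dst[0x13+4] := {0x80,0x14,0x0e,0x42}
#3 dst[0x01+2] := {0x14,0x0e}
query mem[0x01]=0x14, mem[0x15]=0x0e, mem[0x0c]=0xa7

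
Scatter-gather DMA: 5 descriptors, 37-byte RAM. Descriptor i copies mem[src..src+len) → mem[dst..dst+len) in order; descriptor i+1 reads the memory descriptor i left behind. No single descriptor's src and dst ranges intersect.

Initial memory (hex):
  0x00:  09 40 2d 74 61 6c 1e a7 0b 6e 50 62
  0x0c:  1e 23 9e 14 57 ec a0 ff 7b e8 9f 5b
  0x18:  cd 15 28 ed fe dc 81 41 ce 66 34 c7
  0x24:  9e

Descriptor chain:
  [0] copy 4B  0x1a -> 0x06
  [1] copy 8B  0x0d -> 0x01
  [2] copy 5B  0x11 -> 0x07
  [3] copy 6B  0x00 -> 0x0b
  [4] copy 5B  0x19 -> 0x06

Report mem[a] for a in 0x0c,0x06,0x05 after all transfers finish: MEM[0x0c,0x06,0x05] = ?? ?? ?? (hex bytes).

MEM[0x0c,0x06,0x05] = 23 15 ec

#0 dst[0x06+4] := {0x28,0xed,0xfe,0xdc}
#1 dst[0x01+8] := {0x23,0x9e,0x14,0x57,0xec,0xa0,0xff,0x7b}
#2 dst[0x07+5] := {0xec,0xa0,0xff,0x7b,0xe8}
#3 dst[0x0b+6] := {0x09,0x23,0x9e,0x14,0x57,0xec}
#4 dst[0x06+5] := {0x15,0x28,0xed,0xfe,0xdc}
query mem[0x0c]=0x23, mem[0x06]=0x15, mem[0x05]=0xec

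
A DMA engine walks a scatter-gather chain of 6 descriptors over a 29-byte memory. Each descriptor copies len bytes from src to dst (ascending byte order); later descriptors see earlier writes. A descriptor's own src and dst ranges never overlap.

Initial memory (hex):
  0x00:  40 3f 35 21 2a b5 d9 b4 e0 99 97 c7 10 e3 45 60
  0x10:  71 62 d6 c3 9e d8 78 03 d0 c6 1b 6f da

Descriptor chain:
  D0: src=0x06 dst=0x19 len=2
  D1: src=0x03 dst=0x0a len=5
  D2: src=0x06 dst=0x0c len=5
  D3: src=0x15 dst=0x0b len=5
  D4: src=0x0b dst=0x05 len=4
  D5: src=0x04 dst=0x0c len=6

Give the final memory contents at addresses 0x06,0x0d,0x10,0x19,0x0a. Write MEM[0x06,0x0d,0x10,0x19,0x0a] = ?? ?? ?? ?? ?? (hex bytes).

MEM[0x06,0x0d,0x10,0x19,0x0a] = 78 d8 d0 d9 21

  after D0: wrote 2B at 0x19 = d9b4
  after D1: wrote 5B at 0x0a = 212ab5d9b4
  after D2: wrote 5B at 0x0c = d9b4e09921
  after D3: wrote 5B at 0x0b = d87803d0d9
  after D4: wrote 4B at 0x05 = d87803d0
  after D5: wrote 6B at 0x0c = 2ad87803d099
query mem[0x06]=0x78, mem[0x0d]=0xd8, mem[0x10]=0xd0, mem[0x19]=0xd9, mem[0x0a]=0x21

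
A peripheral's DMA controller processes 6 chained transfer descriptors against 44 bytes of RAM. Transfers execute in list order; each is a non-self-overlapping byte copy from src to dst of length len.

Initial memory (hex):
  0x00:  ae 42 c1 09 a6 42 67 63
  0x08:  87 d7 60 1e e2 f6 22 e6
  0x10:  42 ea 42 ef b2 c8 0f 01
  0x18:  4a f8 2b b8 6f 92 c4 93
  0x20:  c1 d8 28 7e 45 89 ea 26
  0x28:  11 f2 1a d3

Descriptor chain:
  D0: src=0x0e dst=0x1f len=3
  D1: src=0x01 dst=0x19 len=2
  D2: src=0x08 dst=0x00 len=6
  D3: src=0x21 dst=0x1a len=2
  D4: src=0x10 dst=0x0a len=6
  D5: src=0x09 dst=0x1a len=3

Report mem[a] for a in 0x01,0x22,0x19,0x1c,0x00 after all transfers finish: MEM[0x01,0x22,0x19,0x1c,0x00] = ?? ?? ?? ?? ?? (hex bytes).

MEM[0x01,0x22,0x19,0x1c,0x00] = d7 28 42 ea 87

#0 dst[0x1f+3] := {0x22,0xe6,0x42}
#1 dst[0x19+2] := {0x42,0xc1}
#2 dst[0x00+6] := {0x87,0xd7,0x60,0x1e,0xe2,0xf6}
#3 dst[0x1a+2] := {0x42,0x28}
#4 dst[0x0a+6] := {0x42,0xea,0x42,0xef,0xb2,0xc8}
#5 dst[0x1a+3] := {0xd7,0x42,0xea}
query mem[0x01]=0xd7, mem[0x22]=0x28, mem[0x19]=0x42, mem[0x1c]=0xea, mem[0x00]=0x87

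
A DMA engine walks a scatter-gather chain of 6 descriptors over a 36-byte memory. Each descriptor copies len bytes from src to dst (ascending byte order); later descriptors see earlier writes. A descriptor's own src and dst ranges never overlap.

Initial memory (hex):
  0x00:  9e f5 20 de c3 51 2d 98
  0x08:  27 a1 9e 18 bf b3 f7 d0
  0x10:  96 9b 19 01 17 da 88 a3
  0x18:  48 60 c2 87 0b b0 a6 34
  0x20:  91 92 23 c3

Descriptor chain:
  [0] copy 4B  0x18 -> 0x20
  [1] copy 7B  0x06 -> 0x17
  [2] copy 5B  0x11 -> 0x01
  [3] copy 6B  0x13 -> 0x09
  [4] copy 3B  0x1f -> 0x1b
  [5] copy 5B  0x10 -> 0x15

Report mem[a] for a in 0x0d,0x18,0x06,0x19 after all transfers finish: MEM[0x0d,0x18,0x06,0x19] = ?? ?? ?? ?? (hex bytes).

MEM[0x0d,0x18,0x06,0x19] = 2d 01 2d 17

#0 dst[0x20+4] := {0x48,0x60,0xc2,0x87}
#1 dst[0x17+7] := {0x2d,0x98,0x27,0xa1,0x9e,0x18,0xbf}
#2 dst[0x01+5] := {0x9b,0x19,0x01,0x17,0xda}
#3 dst[0x09+6] := {0x01,0x17,0xda,0x88,0x2d,0x98}
#4 dst[0x1b+3] := {0x34,0x48,0x60}
#5 dst[0x15+5] := {0x96,0x9b,0x19,0x01,0x17}
query mem[0x0d]=0x2d, mem[0x18]=0x01, mem[0x06]=0x2d, mem[0x19]=0x17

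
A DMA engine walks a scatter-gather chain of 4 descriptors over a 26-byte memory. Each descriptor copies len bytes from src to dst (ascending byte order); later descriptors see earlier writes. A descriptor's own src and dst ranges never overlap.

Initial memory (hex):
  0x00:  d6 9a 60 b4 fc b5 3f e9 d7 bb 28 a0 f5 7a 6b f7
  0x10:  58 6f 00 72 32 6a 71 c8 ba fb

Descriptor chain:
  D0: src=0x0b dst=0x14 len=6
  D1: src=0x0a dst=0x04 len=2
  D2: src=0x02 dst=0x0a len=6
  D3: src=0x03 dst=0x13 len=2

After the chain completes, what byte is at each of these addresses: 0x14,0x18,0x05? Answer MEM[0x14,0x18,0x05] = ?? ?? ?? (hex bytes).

[0] 0x0b->0x14 len=6 : a0 f5 7a 6b f7 58
[1] 0x0a->0x04 len=2 : 28 a0
[2] 0x02->0x0a len=6 : 60 b4 28 a0 3f e9
[3] 0x03->0x13 len=2 : b4 28
query mem[0x14]=0x28, mem[0x18]=0xf7, mem[0x05]=0xa0

MEM[0x14,0x18,0x05] = 28 f7 a0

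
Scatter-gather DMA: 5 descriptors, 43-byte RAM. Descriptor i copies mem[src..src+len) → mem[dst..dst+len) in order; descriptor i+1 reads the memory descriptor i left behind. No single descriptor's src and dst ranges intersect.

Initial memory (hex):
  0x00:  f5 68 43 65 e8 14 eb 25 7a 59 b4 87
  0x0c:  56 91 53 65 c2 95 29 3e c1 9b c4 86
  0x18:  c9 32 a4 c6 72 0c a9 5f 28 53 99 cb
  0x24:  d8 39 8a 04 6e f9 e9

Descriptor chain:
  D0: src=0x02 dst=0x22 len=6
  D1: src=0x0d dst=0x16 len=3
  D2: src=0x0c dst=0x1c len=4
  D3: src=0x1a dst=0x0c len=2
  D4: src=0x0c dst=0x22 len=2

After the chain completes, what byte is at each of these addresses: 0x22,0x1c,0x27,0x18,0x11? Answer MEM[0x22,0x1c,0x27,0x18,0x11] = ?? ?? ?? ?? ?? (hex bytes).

MEM[0x22,0x1c,0x27,0x18,0x11] = a4 56 25 65 95

D0: mem[0x22..0x27] <- [43 65 e8 14 eb 25]
D1: mem[0x16..0x18] <- [91 53 65]
D2: mem[0x1c..0x1f] <- [56 91 53 65]
D3: mem[0x0c..0x0d] <- [a4 c6]
D4: mem[0x22..0x23] <- [a4 c6]
query mem[0x22]=0xa4, mem[0x1c]=0x56, mem[0x27]=0x25, mem[0x18]=0x65, mem[0x11]=0x95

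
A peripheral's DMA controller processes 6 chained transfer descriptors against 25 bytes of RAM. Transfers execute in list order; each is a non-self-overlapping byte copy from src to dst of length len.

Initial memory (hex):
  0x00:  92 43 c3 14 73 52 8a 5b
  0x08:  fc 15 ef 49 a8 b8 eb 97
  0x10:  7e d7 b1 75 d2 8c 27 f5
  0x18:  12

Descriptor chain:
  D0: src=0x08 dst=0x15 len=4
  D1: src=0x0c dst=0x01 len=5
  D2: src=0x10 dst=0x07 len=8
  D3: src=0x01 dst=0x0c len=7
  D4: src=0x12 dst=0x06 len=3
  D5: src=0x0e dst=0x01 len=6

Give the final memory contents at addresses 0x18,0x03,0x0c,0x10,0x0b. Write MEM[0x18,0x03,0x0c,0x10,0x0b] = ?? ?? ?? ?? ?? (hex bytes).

MEM[0x18,0x03,0x0c,0x10,0x0b] = 49 7e a8 7e d2

[0] 0x08->0x15 len=4 : fc 15 ef 49
[1] 0x0c->0x01 len=5 : a8 b8 eb 97 7e
[2] 0x10->0x07 len=8 : 7e d7 b1 75 d2 fc 15 ef
[3] 0x01->0x0c len=7 : a8 b8 eb 97 7e 8a 7e
[4] 0x12->0x06 len=3 : 7e 75 d2
[5] 0x0e->0x01 len=6 : eb 97 7e 8a 7e 75
query mem[0x18]=0x49, mem[0x03]=0x7e, mem[0x0c]=0xa8, mem[0x10]=0x7e, mem[0x0b]=0xd2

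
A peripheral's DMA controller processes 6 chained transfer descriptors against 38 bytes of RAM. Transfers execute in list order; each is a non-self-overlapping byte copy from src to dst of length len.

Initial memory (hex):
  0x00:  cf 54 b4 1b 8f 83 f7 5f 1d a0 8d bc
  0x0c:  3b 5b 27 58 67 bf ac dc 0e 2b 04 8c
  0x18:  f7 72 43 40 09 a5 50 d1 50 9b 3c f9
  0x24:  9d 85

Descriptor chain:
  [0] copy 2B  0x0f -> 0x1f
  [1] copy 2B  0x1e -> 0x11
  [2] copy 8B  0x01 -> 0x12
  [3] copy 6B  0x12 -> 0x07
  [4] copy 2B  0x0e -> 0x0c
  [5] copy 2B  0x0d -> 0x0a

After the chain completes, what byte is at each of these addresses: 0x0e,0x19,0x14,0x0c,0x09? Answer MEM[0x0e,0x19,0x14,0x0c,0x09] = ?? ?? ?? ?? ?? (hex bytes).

MEM[0x0e,0x19,0x14,0x0c,0x09] = 27 1d 1b 27 1b

D0: mem[0x1f..0x20] <- [58 67]
D1: mem[0x11..0x12] <- [50 58]
D2: mem[0x12..0x19] <- [54 b4 1b 8f 83 f7 5f 1d]
D3: mem[0x07..0x0c] <- [54 b4 1b 8f 83 f7]
D4: mem[0x0c..0x0d] <- [27 58]
D5: mem[0x0a..0x0b] <- [58 27]
query mem[0x0e]=0x27, mem[0x19]=0x1d, mem[0x14]=0x1b, mem[0x0c]=0x27, mem[0x09]=0x1b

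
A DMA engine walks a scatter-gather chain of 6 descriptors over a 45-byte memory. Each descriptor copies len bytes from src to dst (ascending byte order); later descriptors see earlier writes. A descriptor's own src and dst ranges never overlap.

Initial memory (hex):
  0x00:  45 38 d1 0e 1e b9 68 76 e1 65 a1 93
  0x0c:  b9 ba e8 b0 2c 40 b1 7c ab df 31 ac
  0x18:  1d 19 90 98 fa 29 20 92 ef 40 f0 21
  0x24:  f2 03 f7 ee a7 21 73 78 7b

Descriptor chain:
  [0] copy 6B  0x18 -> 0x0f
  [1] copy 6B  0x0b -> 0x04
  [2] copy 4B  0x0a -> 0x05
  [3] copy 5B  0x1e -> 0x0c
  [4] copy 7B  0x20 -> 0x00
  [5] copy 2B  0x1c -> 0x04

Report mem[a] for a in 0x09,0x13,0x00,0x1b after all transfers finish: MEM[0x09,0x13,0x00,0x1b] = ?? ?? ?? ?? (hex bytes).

D0: mem[0x0f..0x14] <- [1d 19 90 98 fa 29]
D1: mem[0x04..0x09] <- [93 b9 ba e8 1d 19]
D2: mem[0x05..0x08] <- [a1 93 b9 ba]
D3: mem[0x0c..0x10] <- [20 92 ef 40 f0]
D4: mem[0x00..0x06] <- [ef 40 f0 21 f2 03 f7]
D5: mem[0x04..0x05] <- [fa 29]
query mem[0x09]=0x19, mem[0x13]=0xfa, mem[0x00]=0xef, mem[0x1b]=0x98

MEM[0x09,0x13,0x00,0x1b] = 19 fa ef 98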